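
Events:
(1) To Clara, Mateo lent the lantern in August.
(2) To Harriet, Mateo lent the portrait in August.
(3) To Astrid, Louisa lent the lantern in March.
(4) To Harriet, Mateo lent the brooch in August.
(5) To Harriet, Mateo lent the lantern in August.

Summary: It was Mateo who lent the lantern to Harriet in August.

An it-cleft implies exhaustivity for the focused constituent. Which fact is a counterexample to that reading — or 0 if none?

The cleft puts "Mateo" in focus and presupposes the open proposition with thing = the lantern, recipient = Harriet, setting = in August.
Exhaustivity: Mateo is the only agent satisfying that background.
Every other fact differs from the presupposition on some backgrounded slot, so none challenges the exhaustivity.

0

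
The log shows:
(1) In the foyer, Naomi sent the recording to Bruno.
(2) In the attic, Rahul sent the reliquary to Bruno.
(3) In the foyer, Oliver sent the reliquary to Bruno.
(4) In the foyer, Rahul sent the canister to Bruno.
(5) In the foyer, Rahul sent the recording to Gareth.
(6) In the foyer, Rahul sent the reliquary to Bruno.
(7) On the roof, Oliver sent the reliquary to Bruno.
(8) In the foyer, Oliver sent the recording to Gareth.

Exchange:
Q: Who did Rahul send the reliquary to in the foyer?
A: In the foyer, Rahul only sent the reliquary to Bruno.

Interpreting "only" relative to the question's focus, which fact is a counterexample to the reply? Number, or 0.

The question "Who did ... to ...?" targets the recipient, so in the reply the focus falls on "Bruno".
So "only" ranges over recipients; the rest (agent = Rahul, thing = the reliquary, setting = in the foyer) is presupposed.
No listed fact shares that background with another recipient. Nothing contradicts the reply.
(Fact (2) would refute a reading with focus on the setting — but that is not what the question asks.)

0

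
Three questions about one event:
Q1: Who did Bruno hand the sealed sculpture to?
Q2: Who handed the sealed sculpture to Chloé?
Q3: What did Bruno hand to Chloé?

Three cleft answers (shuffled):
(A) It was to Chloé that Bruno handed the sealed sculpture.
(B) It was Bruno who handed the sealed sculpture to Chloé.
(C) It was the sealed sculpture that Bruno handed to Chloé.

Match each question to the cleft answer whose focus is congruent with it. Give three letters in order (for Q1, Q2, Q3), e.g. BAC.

ABC

Q1 asks about the recipient; cleft (A) focuses "to Chloé", which is the recipient — so Q1 → A.
Q2 asks about the subject (agent); cleft (B) focuses "Bruno", which is the subject (agent) — so Q2 → B.
Q3 asks about the direct object; cleft (C) focuses "the sealed sculpture", which is the direct object — so Q3 → C.
Mapping: Q1→A, Q2→B, Q3→C.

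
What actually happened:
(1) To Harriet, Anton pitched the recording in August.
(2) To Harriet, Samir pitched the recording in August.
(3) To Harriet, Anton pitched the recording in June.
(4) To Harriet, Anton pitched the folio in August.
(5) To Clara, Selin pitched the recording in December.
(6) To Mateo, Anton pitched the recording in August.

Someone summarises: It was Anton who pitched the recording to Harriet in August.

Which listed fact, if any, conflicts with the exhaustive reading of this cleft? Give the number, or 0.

2

The cleft puts "Anton" in focus and presupposes the open proposition with same thing, recipient, setting (the recording / Harriet / in August).
The exhaustive reading says no other agent fits that background.
But fact (2) also has same thing, recipient, setting (the recording / Harriet / in August), with agent = Samir — so the exhaustive reading fails.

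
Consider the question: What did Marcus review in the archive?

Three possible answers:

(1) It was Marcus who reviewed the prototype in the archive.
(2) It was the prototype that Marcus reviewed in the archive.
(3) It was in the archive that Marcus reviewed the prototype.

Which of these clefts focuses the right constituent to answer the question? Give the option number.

The question word "what" targets the direct object.
Option (1) clefts "Marcus" — the subject (agent), not what was asked.
Option (2) clefts "the prototype" — that matches what the question asks about.
Option (3) clefts "in the archive" — the location, not what was asked.
So the congruent reply is (2).

2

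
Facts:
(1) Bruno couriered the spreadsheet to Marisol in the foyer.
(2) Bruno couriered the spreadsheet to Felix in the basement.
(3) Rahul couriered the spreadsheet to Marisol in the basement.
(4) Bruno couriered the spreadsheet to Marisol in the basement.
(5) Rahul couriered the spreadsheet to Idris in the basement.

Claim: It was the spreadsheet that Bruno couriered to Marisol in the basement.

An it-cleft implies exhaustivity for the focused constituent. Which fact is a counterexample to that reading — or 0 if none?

0

Focus of the cleft: "the spreadsheet" (the thing). Presupposed background: agent = Bruno, recipient = Marisol, setting = in the basement.
Exhaustivity: the spreadsheet is the only thing satisfying that background.
Every other fact differs from the presupposition on some backgrounded slot, so none challenges the exhaustivity.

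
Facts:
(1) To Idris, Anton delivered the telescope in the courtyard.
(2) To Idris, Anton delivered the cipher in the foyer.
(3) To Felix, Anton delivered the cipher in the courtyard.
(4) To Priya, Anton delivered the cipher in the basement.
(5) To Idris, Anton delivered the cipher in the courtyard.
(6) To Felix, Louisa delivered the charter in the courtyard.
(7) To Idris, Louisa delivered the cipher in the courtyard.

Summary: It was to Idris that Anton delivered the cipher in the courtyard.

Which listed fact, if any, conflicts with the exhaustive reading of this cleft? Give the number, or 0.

3

Focus of the cleft: "Idris" (the recipient). Presupposed background: agent = Anton, thing = the cipher, setting = in the courtyard.
Exhaustivity: Idris is the only recipient satisfying that background.
But fact (3) also has agent = Anton, thing = the cipher, setting = in the courtyard, with recipient = Felix — so the exhaustive reading fails.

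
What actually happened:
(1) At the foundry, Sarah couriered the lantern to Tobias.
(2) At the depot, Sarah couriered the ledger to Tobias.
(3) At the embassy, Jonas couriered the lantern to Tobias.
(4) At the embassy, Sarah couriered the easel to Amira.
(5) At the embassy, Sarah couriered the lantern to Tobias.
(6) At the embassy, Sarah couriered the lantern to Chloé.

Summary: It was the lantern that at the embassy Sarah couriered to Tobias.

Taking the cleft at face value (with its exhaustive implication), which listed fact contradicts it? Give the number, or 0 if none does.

The cleft puts "the lantern" in focus and presupposes the open proposition with Sarah as agent and Tobias as recipient and at the embassy as setting.
Exhaustivity: the lantern is the only thing satisfying that background.
No listed fact matches the background with a different thing. Exhaustivity holds.

0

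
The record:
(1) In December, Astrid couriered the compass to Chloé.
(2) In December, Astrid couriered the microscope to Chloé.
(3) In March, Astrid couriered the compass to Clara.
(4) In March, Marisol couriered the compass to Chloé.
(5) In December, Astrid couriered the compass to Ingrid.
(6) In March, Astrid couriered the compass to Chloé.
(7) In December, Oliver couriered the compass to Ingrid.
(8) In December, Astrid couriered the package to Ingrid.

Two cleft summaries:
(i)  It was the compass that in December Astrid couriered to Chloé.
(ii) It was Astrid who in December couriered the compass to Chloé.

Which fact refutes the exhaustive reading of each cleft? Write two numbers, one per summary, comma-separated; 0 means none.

(i): focus "the compass". Looking for Astrid as agent and Chloé as recipient and in December as setting with some other thing — fact (2) has the microscope there. Refuted.
(ii): focus "Astrid". No fact shares the compass as thing and Chloé as recipient and in December as setting with a different agent. 0.

2, 0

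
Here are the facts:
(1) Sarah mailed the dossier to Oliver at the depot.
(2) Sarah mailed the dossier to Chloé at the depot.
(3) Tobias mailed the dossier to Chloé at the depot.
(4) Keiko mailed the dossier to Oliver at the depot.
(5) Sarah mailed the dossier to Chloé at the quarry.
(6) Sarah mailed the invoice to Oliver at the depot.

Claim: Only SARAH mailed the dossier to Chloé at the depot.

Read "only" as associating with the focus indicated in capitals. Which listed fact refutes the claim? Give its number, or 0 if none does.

Focus (in capitals) is "Sarah" — the agent. "Only" excludes alternative agents while holding fixed same thing, recipient, setting (the dossier / Chloé / at the depot).
Fact (3) shares the background but differs in agent (Tobias) — a counterexample.

3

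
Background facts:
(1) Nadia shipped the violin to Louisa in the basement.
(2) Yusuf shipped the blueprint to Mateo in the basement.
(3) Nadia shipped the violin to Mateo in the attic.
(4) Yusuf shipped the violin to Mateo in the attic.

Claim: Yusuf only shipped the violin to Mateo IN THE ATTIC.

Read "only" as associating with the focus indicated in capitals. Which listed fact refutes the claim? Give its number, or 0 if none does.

0

Focus (in capitals) is "in the attic" — the setting. "Only" excludes alternative settings while holding fixed same agent, thing, recipient (Yusuf / the violin / Mateo).
Every other fact changes something in the background, not just the setting. Nothing refutes the claim.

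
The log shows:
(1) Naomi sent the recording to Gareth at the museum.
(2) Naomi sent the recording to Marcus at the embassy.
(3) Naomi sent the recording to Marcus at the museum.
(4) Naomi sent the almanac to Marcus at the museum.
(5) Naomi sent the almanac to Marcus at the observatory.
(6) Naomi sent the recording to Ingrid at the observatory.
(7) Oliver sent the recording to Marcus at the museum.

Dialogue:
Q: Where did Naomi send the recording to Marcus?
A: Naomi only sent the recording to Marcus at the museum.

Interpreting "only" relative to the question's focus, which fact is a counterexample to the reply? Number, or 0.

The question "Where did ...?" targets the setting, so in the reply the focus falls on "at the museum".
So "only" ranges over settings; the rest (agent = Naomi, thing = the recording, recipient = Marcus) is presupposed.
Fact (2) shares the background with a different setting (at the embassy) — counterexample.
(Fact (1) would refute a reading with focus on the recipient — but that is not what the question asks.)

2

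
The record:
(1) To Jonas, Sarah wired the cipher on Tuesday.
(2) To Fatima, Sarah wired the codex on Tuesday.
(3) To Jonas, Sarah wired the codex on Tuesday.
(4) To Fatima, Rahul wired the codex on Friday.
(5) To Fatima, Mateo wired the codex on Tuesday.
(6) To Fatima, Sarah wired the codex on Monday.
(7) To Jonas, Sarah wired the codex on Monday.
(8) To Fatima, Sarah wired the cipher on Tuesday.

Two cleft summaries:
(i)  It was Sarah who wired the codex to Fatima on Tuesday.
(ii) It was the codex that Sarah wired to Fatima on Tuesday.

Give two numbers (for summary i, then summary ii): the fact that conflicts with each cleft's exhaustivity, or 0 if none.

Summary (i) focuses "Sarah" (the agent); background same thing, recipient, setting (the codex / Fatima / on Tuesday). Fact (5) matches that background with agent = Mateo — refutes (i).
Summary (ii) focuses "the codex" (the thing); background same agent, recipient, setting (Sarah / Fatima / on Tuesday). Fact (8) matches that background with thing = the cipher — refutes (ii).

5, 8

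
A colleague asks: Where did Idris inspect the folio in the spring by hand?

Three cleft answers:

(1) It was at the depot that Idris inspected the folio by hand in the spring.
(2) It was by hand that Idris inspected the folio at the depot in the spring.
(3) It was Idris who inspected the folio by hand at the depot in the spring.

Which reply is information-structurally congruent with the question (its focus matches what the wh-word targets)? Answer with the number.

The question word "where" targets the location.
Option (1) clefts "at the depot" — that matches what the question asks about.
Option (2) clefts "by hand" — the manner, not what was asked.
Option (3) clefts "Idris" — the subject (agent), not what was asked.
So the congruent reply is (1).

1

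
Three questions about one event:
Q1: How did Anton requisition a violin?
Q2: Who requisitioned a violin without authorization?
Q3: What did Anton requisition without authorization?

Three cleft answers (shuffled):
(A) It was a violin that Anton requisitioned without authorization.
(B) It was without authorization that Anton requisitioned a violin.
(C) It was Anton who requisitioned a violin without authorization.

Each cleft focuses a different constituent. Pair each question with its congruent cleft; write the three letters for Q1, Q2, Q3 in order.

Q1 asks about the manner; cleft (B) focuses "without authorization", which is the manner — so Q1 → B.
Q2 asks about the subject (agent); cleft (C) focuses "Anton", which is the subject (agent) — so Q2 → C.
Q3 asks about the direct object; cleft (A) focuses "a violin", which is the direct object — so Q3 → A.
Mapping: Q1→B, Q2→C, Q3→A.

BCA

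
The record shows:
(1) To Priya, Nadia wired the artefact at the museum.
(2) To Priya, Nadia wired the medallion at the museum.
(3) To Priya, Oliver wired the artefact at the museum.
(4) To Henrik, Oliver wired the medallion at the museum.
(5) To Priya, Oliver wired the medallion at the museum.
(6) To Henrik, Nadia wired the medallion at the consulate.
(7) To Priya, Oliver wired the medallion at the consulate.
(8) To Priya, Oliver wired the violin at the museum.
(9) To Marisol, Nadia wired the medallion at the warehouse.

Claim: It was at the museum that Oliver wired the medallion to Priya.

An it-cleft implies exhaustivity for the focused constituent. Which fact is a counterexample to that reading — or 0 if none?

7

The cleft puts "at the museum" in focus and presupposes the open proposition with same agent, thing, recipient (Oliver / the medallion / Priya).
Exhaustivity: at the museum is the only setting satisfying that background.
But fact (7) also has same agent, thing, recipient (Oliver / the medallion / Priya), with setting = at the consulate — so the exhaustive reading fails.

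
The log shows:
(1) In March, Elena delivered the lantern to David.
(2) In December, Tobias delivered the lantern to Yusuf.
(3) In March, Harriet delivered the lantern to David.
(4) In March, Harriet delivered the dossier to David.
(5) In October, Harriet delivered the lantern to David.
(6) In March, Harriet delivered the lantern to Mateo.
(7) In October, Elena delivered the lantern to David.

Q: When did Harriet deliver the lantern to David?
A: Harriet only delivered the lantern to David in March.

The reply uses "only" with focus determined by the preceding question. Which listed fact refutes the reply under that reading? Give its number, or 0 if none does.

5

The question "When did ...?" targets the setting, so in the reply the focus falls on "in March".
So "only" ranges over settings; the rest (agent = Harriet, thing = the lantern, recipient = David) is presupposed.
Fact (5) shares the background with a different setting (in October) — counterexample.
(Fact (4) would refute a reading with focus on the thing — but that is not what the question asks.)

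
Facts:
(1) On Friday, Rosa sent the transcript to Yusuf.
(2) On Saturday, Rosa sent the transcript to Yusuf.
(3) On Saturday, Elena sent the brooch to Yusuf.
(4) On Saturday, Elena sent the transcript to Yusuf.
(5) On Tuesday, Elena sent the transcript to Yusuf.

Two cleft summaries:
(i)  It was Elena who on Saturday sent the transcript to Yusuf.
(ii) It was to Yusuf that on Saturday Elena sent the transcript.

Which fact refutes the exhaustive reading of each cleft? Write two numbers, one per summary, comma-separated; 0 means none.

2, 0

(i): focus "Elena". Looking for thing = the transcript, recipient = Yusuf, setting = on Saturday with some other agent — fact (2) has Rosa there. Refuted.
(ii): focus "Yusuf". No fact shares agent = Elena, thing = the transcript, setting = on Saturday with a different recipient. 0.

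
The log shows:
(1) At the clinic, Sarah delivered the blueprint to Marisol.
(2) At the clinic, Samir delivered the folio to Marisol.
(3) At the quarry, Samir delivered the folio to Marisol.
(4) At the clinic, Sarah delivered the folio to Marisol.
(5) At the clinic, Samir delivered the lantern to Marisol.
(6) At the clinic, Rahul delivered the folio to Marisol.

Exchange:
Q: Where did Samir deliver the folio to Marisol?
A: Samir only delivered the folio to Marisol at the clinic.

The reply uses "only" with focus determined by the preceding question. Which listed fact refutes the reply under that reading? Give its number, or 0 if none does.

Answering "Where did ...?" puts focus on the setting — here, "at the clinic".
"Only" then excludes alternative settings while the background — same agent, thing, recipient (Samir / the folio / Marisol) — is held fixed.
Fact (3) shares the background with a different setting (at the quarry) — counterexample.
(Fact (5) would refute a reading with focus on the thing — but that is not what the question asks.)

3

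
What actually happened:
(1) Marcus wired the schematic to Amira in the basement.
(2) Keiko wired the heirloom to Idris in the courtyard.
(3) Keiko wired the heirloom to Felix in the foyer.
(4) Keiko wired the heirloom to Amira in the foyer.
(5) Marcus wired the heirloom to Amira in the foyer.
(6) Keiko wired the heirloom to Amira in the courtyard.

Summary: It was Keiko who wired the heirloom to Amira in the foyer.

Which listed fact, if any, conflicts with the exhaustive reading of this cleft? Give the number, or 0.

The cleft puts "Keiko" in focus and presupposes the open proposition with the heirloom as thing and Amira as recipient and in the foyer as setting.
Exhaustivity: Keiko is the only agent satisfying that background.
Fact (5) shares the background but with agent = Marcus; exhaustivity is violated.

5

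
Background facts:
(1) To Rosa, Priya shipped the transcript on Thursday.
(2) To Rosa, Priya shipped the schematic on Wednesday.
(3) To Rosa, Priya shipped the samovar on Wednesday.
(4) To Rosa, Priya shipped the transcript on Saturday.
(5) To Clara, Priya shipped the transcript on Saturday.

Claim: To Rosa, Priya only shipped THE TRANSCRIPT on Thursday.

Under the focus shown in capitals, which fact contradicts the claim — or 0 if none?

0

The capitals mark "the transcript" as focus. So "only" rules out other things, with the rest (Priya as agent and Rosa as recipient and on Thursday as setting) as background.
Every other fact changes something in the background, not just the thing. Nothing refutes the claim.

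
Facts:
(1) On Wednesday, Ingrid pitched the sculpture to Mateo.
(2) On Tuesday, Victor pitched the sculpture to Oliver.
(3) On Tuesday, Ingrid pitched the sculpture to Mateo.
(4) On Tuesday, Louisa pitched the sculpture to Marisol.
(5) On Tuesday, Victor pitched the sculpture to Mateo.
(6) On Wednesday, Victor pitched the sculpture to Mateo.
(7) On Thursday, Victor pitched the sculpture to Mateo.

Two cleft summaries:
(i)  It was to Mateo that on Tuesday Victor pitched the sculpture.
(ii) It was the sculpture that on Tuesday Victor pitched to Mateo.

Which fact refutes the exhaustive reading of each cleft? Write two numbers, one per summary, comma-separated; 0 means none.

Summary (i) focuses "Mateo" (the recipient); background same agent, thing, setting (Victor / the sculpture / on Tuesday). Fact (2) matches that background with recipient = Oliver — refutes (i).
Summary (ii) focuses "the sculpture" (the thing); background same agent, recipient, setting (Victor / Mateo / on Tuesday). No fact matches that background with a different thing, so 0.

2, 0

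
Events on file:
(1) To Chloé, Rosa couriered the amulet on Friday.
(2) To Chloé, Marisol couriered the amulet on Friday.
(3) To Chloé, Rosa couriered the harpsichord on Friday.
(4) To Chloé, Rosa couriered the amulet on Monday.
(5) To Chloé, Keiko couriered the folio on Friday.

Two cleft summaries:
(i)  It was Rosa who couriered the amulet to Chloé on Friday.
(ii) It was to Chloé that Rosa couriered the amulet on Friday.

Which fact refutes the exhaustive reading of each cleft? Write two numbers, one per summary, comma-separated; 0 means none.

Summary (i) focuses "Rosa" (the agent); background the amulet as thing and Chloé as recipient and on Friday as setting. Fact (2) matches that background with agent = Marisol — refutes (i).
Summary (ii) focuses "Chloé" (the recipient); background Rosa as agent and the amulet as thing and on Friday as setting. No fact matches that background with a different recipient, so 0.

2, 0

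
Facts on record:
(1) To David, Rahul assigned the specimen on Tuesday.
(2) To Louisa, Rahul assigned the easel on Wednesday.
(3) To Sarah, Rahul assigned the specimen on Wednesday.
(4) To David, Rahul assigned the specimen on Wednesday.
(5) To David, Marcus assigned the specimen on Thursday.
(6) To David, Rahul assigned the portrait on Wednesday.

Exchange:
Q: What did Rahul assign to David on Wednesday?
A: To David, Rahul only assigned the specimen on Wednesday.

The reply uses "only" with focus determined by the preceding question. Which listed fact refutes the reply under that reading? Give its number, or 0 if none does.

6

The question "What did ...?" targets the thing, so in the reply the focus falls on "the specimen".
So "only" ranges over things; the rest (Rahul as agent and David as recipient and on Wednesday as setting) is presupposed.
Fact (6) keeps Rahul as agent and David as recipient and on Wednesday as setting but has thing = the portrait; that refutes the reply.
(Fact (1) would refute a reading with focus on the setting — but that is not what the question asks.)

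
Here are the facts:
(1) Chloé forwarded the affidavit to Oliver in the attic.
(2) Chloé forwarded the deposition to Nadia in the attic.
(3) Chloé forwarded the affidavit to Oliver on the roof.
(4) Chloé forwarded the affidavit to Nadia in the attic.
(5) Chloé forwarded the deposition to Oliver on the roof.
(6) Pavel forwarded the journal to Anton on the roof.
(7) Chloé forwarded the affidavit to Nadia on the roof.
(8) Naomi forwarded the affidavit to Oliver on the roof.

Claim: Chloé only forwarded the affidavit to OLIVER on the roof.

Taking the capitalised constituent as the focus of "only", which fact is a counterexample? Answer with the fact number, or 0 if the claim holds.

7

Focus (in capitals) is "Oliver" — the recipient. "Only" excludes alternative recipients while holding fixed Chloé as agent and the affidavit as thing and on the roof as setting.
Fact (7) shares the background but differs in recipient (Nadia) — a counterexample.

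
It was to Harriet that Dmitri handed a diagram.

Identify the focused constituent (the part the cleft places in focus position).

to Harriet

In an it-cleft "It was X that/who ...", the clefted constituent X is the focus; the that/who-clause expresses the presupposed open proposition.
Here the focus is "to Harriet". The backgrounded (presupposed) material includes "Dmitri" and "a diagram".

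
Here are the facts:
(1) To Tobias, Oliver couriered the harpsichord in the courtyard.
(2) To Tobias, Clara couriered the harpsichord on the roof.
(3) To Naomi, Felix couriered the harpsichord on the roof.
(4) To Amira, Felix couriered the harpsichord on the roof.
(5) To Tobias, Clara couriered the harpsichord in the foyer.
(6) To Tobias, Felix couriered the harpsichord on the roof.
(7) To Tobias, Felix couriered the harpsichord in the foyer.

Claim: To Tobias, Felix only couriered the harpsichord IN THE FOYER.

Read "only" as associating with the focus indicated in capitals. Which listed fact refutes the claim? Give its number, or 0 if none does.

The capitals mark "in the foyer" as focus. So "only" rules out other settings, with the rest (same agent, thing, recipient (Felix / the harpsichord / Tobias)) as background.
Fact (6) matches on same agent, thing, recipient (Felix / the harpsichord / Tobias), but has setting = on the roof instead. That refutes the claim.

6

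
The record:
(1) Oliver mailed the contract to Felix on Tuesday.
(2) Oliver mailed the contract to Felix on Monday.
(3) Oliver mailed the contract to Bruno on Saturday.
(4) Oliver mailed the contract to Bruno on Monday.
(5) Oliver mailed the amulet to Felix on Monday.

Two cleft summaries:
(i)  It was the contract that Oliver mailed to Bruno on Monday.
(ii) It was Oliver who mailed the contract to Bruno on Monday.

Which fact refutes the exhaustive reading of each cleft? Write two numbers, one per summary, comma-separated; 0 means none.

0, 0

Summary (i) focuses "the contract" (the thing); background Oliver as agent and Bruno as recipient and on Monday as setting. No fact matches that background with a different thing, so 0.
Summary (ii) focuses "Oliver" (the agent); background the contract as thing and Bruno as recipient and on Monday as setting. No fact matches that background with a different agent, so 0.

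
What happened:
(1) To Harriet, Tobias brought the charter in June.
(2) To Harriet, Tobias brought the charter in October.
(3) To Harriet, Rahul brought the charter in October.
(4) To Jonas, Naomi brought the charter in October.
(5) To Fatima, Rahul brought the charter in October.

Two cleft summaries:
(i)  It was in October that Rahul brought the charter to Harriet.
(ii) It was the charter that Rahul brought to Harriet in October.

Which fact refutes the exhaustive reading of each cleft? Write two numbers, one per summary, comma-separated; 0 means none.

Summary (i) focuses "in October" (the setting); background same agent, thing, recipient (Rahul / the charter / Harriet). No fact matches that background with a different setting, so 0.
Summary (ii) focuses "the charter" (the thing); background same agent, recipient, setting (Rahul / Harriet / in October). No fact matches that background with a different thing, so 0.

0, 0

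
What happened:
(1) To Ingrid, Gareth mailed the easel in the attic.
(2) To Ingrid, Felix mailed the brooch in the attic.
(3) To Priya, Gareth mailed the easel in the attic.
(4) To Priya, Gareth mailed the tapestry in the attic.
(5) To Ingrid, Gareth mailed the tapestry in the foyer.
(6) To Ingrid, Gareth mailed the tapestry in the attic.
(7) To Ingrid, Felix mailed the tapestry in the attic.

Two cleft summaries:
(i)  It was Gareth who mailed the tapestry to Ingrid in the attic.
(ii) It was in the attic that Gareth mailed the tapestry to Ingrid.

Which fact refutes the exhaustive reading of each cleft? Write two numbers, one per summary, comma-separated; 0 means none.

7, 5

Summary (i) focuses "Gareth" (the agent); background thing = the tapestry, recipient = Ingrid, setting = in the attic. Fact (7) matches that background with agent = Felix — refutes (i).
Summary (ii) focuses "in the attic" (the setting); background agent = Gareth, thing = the tapestry, recipient = Ingrid. Fact (5) matches that background with setting = in the foyer — refutes (ii).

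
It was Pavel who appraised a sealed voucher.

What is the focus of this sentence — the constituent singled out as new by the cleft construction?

In an it-cleft "It was X that/who ...", the clefted constituent X is the focus; the that/who-clause expresses the presupposed open proposition.
Here the focus is "Pavel". The backgrounded (presupposed) material includes "a sealed voucher".

Pavel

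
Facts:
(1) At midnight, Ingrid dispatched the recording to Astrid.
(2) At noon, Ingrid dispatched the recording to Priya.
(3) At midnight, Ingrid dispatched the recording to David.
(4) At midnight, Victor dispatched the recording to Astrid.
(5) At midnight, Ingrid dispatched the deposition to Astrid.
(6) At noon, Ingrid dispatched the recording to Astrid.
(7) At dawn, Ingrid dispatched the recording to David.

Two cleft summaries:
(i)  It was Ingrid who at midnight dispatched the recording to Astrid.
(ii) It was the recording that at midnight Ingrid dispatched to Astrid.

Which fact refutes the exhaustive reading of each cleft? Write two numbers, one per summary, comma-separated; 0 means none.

Summary (i) focuses "Ingrid" (the agent); background the recording as thing and Astrid as recipient and at midnight as setting. Fact (4) matches that background with agent = Victor — refutes (i).
Summary (ii) focuses "the recording" (the thing); background Ingrid as agent and Astrid as recipient and at midnight as setting. Fact (5) matches that background with thing = the deposition — refutes (ii).

4, 5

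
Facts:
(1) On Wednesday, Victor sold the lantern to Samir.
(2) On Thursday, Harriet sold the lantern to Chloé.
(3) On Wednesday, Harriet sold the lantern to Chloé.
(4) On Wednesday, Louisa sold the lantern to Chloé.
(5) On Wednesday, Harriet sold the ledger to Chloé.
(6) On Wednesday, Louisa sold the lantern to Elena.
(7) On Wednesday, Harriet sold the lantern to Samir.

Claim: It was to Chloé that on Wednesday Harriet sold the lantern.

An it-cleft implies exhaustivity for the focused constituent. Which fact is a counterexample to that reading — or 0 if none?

7

Focus of the cleft: "Chloé" (the recipient). Presupposed background: agent = Harriet, thing = the lantern, setting = on Wednesday.
The exhaustive reading says no other recipient fits that background.
But fact (7) also has agent = Harriet, thing = the lantern, setting = on Wednesday, with recipient = Samir — so the exhaustive reading fails.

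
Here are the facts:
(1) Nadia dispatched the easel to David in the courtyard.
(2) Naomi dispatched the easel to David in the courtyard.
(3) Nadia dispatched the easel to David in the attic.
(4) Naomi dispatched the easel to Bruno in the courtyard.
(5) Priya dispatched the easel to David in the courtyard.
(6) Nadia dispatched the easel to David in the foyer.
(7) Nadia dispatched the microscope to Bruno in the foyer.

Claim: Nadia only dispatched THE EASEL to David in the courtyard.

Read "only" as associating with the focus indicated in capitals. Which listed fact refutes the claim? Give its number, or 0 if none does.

0

Focus (in capitals) is "the easel" — the thing. "Only" excludes alternative things while holding fixed Nadia as agent and David as recipient and in the courtyard as setting.
No fact matches Nadia as agent and David as recipient and in the courtyard as setting with a different thing — every other fact differs on at least one backgrounded slot. So no fact refutes it.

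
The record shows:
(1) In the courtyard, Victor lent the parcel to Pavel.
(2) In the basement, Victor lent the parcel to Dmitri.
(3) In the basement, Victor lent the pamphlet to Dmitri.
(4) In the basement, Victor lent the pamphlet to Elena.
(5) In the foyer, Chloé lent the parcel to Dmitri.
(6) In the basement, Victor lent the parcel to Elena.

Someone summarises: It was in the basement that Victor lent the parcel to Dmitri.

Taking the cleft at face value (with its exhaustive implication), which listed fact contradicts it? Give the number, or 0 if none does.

The cleft puts "in the basement" in focus and presupposes the open proposition with same agent, thing, recipient (Victor / the parcel / Dmitri).
Exhaustivity: in the basement is the only setting satisfying that background.
Every other fact differs from the presupposition on some backgrounded slot, so none challenges the exhaustivity.

0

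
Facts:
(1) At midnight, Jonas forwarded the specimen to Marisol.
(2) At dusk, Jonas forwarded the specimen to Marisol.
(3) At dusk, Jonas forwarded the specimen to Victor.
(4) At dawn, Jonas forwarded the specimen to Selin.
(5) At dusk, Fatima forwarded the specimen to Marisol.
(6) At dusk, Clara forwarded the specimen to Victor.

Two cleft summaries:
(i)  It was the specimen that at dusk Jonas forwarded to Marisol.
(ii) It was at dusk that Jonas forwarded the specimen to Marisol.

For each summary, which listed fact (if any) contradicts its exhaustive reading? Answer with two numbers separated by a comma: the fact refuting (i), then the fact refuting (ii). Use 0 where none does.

Summary (i) focuses "the specimen" (the thing); background Jonas as agent and Marisol as recipient and at dusk as setting. No fact matches that background with a different thing, so 0.
Summary (ii) focuses "at dusk" (the setting); background Jonas as agent and the specimen as thing and Marisol as recipient. Fact (1) matches that background with setting = at midnight — refutes (ii).

0, 1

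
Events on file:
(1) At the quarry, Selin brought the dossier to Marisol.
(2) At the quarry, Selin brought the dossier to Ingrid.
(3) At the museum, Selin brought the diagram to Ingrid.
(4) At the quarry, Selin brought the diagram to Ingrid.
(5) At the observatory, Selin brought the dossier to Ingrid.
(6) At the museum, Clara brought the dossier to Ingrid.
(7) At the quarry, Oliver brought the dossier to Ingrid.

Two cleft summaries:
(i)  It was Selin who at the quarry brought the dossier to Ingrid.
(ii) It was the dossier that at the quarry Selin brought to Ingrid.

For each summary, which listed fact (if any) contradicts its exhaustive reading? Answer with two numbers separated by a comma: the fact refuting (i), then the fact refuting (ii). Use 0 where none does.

Summary (i) focuses "Selin" (the agent); background same thing, recipient, setting (the dossier / Ingrid / at the quarry). Fact (7) matches that background with agent = Oliver — refutes (i).
Summary (ii) focuses "the dossier" (the thing); background same agent, recipient, setting (Selin / Ingrid / at the quarry). Fact (4) matches that background with thing = the diagram — refutes (ii).

7, 4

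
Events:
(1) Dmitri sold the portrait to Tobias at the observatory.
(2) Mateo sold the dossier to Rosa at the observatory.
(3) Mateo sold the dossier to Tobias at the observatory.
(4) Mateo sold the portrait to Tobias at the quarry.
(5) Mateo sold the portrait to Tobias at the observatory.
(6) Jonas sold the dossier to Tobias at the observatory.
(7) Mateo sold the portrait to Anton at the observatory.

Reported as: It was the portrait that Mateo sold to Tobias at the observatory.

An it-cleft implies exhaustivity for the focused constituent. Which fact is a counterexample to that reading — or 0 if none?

Focus of the cleft: "the portrait" (the thing). Presupposed background: same agent, recipient, setting (Mateo / Tobias / at the observatory).
The exhaustive reading says no other thing fits that background.
But fact (3) also has same agent, recipient, setting (Mateo / Tobias / at the observatory), with thing = the dossier — so the exhaustive reading fails.

3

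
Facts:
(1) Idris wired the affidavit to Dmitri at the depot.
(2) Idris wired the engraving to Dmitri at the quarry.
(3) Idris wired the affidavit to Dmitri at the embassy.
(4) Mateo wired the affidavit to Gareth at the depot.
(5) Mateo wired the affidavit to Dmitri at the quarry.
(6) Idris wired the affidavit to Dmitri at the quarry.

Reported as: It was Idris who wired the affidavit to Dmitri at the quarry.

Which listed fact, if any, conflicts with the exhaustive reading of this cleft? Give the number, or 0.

5

The cleft puts "Idris" in focus and presupposes the open proposition with same thing, recipient, setting (the affidavit / Dmitri / at the quarry).
The exhaustive reading says no other agent fits that background.
But fact (5) also has same thing, recipient, setting (the affidavit / Dmitri / at the quarry), with agent = Mateo — so the exhaustive reading fails.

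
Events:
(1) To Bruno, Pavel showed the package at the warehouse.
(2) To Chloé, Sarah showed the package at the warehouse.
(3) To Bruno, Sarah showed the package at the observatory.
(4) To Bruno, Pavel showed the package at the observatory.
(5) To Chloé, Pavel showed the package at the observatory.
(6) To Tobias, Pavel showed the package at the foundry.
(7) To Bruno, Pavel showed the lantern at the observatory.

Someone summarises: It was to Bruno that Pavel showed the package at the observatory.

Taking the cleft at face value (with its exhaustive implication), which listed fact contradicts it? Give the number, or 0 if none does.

Focus of the cleft: "Bruno" (the recipient). Presupposed background: same agent, thing, setting (Pavel / the package / at the observatory).
The exhaustive reading says no other recipient fits that background.
But fact (5) also has same agent, thing, setting (Pavel / the package / at the observatory), with recipient = Chloé — so the exhaustive reading fails.

5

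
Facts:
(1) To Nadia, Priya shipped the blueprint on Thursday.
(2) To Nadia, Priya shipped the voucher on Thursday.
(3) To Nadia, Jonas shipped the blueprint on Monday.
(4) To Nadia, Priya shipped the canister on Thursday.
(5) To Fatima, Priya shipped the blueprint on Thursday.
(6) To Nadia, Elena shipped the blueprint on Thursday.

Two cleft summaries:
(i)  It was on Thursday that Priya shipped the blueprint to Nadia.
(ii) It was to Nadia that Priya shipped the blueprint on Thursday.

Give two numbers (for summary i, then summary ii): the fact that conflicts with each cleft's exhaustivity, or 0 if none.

0, 5

Summary (i) focuses "on Thursday" (the setting); background same agent, thing, recipient (Priya / the blueprint / Nadia). No fact matches that background with a different setting, so 0.
Summary (ii) focuses "Nadia" (the recipient); background same agent, thing, setting (Priya / the blueprint / on Thursday). Fact (5) matches that background with recipient = Fatima — refutes (ii).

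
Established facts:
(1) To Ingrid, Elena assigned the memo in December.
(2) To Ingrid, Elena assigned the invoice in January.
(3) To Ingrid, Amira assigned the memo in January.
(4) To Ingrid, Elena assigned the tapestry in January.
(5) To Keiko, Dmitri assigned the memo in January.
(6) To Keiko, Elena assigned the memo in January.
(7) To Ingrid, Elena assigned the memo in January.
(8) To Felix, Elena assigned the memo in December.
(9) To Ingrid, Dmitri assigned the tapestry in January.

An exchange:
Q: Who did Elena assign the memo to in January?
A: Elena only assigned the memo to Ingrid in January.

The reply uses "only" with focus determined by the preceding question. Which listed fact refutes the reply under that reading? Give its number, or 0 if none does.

6

Answering "Who did ... to ...?" puts focus on the recipient — here, "Ingrid".
So "only" ranges over recipients; the rest (agent = Elena, thing = the memo, setting = in January) is presupposed.
Fact (6) keeps agent = Elena, thing = the memo, setting = in January but has recipient = Keiko; that refutes the reply.
(Fact (1) would refute a reading with focus on the setting — but that is not what the question asks.)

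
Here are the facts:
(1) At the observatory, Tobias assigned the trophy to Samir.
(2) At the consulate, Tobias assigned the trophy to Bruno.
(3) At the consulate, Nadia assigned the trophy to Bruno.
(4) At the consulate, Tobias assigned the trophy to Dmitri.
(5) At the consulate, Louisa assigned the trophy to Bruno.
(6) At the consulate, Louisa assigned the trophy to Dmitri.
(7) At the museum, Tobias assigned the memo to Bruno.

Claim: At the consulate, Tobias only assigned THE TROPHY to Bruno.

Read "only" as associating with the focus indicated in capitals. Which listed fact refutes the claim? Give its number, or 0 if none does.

0

The capitals mark "the trophy" as focus. So "only" rules out other things, with the rest (same agent, recipient, setting (Tobias / Bruno / at the consulate)) as background.
Every other fact changes something in the background, not just the thing. Nothing refutes the claim.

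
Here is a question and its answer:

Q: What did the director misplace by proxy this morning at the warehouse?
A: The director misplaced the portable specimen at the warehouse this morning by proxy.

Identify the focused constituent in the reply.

The wh-word "what" asks about the direct object.
In the answer, "the director", "at the warehouse", "this morning" and "by proxy" are given — repeated from the question.
The constituent filling the direct object gap is "the portable specimen"; that is the focus and would carry nuclear stress.

the portable specimen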